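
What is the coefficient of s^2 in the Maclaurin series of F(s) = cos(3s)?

-9/2

c_2 = F′′(0)/2! = -9/2.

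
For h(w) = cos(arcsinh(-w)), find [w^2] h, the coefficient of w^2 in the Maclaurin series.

-1/2

Substitute the inner expansion into the outer series and collect powers.
h(0) = 1
h′(0) = 0
h′′(0) = -1
So c_2 = h′′(0)/2! = -1/2.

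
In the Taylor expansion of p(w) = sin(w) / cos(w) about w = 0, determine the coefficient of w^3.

1/3

Invert the denominator's series and multiply.
So c_3 = p′′′(0)/3! = 1/3.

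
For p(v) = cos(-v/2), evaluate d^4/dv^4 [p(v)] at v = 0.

Compute the successive derivatives at the expansion point and divide by k!.
From the series, [v^4] p = 1/384; multiply by 4! = 24 to get 1/16.

1/16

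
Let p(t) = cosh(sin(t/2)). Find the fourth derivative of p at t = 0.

-3/16

Compose series: expand the inner function first, then feed it into the outer expansion.
The coefficient of t^4 in the expansion is -1/128, so p^(4)(0) = 4! * (-1/128) = -3/16.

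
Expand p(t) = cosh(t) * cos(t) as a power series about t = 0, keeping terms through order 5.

1 - t^4/6

Take the Cauchy product of the two expansions.
p(0) = 1
p′(0) = 0
p′′(0) = 0
p′′′(0) = 0
p^(4)(0) = -4
p^(5)(0) = 0
Dividing each by k! gives the coefficients c_0, ..., c_5.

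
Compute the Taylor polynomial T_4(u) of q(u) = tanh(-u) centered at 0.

u^3/3 - u

q(0) = 0
q′(0) = -1
q′′(0) = 0
q′′′(0) = 2
q^(4)(0) = 0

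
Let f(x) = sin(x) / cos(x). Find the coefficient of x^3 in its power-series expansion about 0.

1/3

Invert the denominator's series and multiply.
f(0) = 0
f′(0) = 1
f′′(0) = 0
f′′′(0) = 2
So c_3 = f′′′(0)/3! = 1/3.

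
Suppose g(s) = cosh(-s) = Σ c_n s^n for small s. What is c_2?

[s^0] = 1;  [s^1] = 0;  [s^2] = 1/2.

1/2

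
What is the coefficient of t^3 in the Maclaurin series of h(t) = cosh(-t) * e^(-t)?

Expand each factor separately, then convolve coefficients.
h(0) = 1
h′(0) = -1
h′′(0) = 2
h′′′(0) = -4
So c_3 = h′′′(0)/3! = -2/3.

-2/3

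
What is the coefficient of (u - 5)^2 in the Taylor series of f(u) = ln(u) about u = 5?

f(5) = ln(5)
f′(5) = 1/5
f′′(5) = -1/25

-1/50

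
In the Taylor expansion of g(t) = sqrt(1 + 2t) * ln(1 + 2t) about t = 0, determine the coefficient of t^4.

2/3

Take the Cauchy product of the two expansions.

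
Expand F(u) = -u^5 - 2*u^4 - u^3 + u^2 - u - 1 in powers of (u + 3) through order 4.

F(-3) = 119
F′(-3) = -223
F′′(-3) = 344
F′′′(-3) = -402
F^(4)(-3) = 312
Then c_k = F^(k)(-3)/k! gives each Taylor coefficient.

13*(u + 3)^4 - 67*(u + 3)^3 + 172*(u + 3)^2 - 223*(u + 3) + 119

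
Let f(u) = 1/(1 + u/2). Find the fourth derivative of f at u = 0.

3/2

Apply the Taylor formula c_k = f^(k)(a)/k!.
The coefficient of u^4 in the expansion is 1/16, so f^(4)(0) = 4! * (1/16) = 3/2.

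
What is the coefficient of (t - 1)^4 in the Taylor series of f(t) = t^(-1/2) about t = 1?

f(1) = 1
f′(1) = -1/2
f′′(1) = 3/4
f′′′(1) = -15/8
f^(4)(1) = 105/16
Dividing each by k! gives the coefficients c_0, ..., c_4.

35/128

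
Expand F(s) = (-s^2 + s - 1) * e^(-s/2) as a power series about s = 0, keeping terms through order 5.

Shift and add copies of the series according to the polynomial's terms.
F(0) = -1
F′(0) = 3/2
F′′(0) = -13/4
F′′′(0) = 31/8
F^(4)(0) = -57/16
F^(5)(0) = 91/32
Dividing each by k! gives the coefficients c_0, ..., c_5.

91*s^5/3840 - 19*s^4/128 + 31*s^3/48 - 13*s^2/8 + 3*s/2 - 1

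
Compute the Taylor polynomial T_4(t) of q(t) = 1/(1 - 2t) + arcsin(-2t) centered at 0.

Add the two expansions coefficient-wise.

16*t^4 + 20*t^3/3 + 4*t^2 + 1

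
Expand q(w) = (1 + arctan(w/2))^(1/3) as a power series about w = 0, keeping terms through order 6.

-833*w^6/2099520 + 4*w^5/3645 + w^4/486 - w^3/162 - w^2/36 + w/6 + 1

Substitute the inner expansion into the outer series and collect powers.
[w^0] = 1;  [w^1] = 1/6;  [w^2] = -1/36;  [w^3] = -1/162;  [w^4] = 1/486;  [w^5] = 4/3645;  [w^6] = -833/2099520.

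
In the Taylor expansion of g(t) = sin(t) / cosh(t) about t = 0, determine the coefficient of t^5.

Write the quotient as an unknown series and match coefficients against numerator = denominator · series.
g(0) = 0
g′(0) = 1
g′′(0) = 0
g′′′(0) = -4
g^(4)(0) = 0
g^(5)(0) = 36
So c_5 = g^(5)(0)/5! = 3/10.

3/10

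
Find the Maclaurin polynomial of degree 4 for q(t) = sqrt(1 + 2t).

Apply the Taylor formula c_k = f^(k)(a)/k!.
q(0) = 1
q′(0) = 1
q′′(0) = -1
q′′′(0) = 3
q^(4)(0) = -15

-5*t^4/8 + t^3/2 - t^2/2 + t + 1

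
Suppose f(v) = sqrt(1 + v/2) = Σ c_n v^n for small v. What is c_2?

c_2 = f′′(0)/2! = -1/32.

-1/32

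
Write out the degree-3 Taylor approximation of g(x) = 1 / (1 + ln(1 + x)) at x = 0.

Expand as Σ (-1)^k u^k with u equal to the inner function's series.

-7*x^3/3 + 3*x^2/2 - x + 1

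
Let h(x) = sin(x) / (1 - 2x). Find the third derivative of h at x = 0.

Take the Cauchy product of the two expansions.
The coefficient of x^3 in the expansion is 23/6, so h′′′(0) = 3! * (23/6) = 23.

23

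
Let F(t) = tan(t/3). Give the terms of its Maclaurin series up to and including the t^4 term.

[t^0] = 0;  [t^1] = 1/3;  [t^2] = 0;  [t^3] = 1/81;  [t^4] = 0.

t^3/81 + t/3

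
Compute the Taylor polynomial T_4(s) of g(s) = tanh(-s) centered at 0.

s^3/3 - s

Use the known series and substitute for the argument.
g(0) = 0
g′(0) = -1
g′′(0) = 0
g′′′(0) = 2
g^(4)(0) = 0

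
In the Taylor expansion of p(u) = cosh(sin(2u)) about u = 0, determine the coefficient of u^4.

Compose series: expand the inner function first, then feed it into the outer expansion.
p(0) = 1
p′(0) = 0
p′′(0) = 4
p′′′(0) = 0
p^(4)(0) = -48
So c_4 = p^(4)(0)/4! = -2.

-2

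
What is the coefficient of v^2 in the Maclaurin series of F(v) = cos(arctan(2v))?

-2

Compose series: expand the inner function first, then feed it into the outer expansion.
F(0) = 1
F′(0) = 0
F′′(0) = -4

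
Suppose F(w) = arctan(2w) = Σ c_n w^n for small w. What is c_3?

-8/3

Differentiate repeatedly and evaluate at the center.
[w^0] = 0;  [w^1] = 2;  [w^2] = 0;  [w^3] = -8/3.
So c_3 = F′′′(0)/3! = -8/3.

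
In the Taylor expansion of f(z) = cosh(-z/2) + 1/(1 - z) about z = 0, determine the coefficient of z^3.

Add the two expansions coefficient-wise.

1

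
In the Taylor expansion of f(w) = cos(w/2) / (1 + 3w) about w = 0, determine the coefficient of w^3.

Take the Cauchy product of the two expansions.
f(0) = 1
f′(0) = -3
f′′(0) = 71/4
f′′′(0) = -639/4
Then c_k = f^(k)(0)/k! gives each Taylor coefficient.

-213/8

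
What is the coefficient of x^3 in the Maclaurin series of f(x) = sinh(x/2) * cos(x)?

-11/48

Multiply the two series term by term and collect like powers.
f(0) = 0
f′(0) = 1/2
f′′(0) = 0
f′′′(0) = -11/8
Dividing each by k! gives the coefficients c_0, ..., c_3.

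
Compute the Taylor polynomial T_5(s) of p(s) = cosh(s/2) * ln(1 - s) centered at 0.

Write out both Maclaurin series and multiply, keeping only the needed powers.
p(0) = 0
p′(0) = -1
p′′(0) = -1
p′′′(0) = -11/4
p^(4)(0) = -15/2
p^(5)(0) = -469/16

-469*s^5/1920 - 5*s^4/16 - 11*s^3/24 - s^2/2 - s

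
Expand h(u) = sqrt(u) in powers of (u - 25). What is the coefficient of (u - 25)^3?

1/50000

h(25) = 5
h′(25) = 1/10
h′′(25) = -1/500
h′′′(25) = 3/25000
Then c_k = h^(k)(25)/k! gives each Taylor coefficient.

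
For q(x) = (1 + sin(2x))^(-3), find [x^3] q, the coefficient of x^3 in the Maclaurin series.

-76

Let u equal the inner series; expand the outer function in u and truncate.
q(0) = 1
q′(0) = -6
q′′(0) = 48
q′′′(0) = -456
So c_3 = q′′′(0)/3! = -76.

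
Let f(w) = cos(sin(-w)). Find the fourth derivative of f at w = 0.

5

Let u equal the inner series; expand the outer function in u and truncate.
From the series, [w^4] f = 5/24; multiply by 4! = 24 to get 5.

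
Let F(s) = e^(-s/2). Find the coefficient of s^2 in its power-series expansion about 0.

F(0) = 1
F′(0) = -1/2
F′′(0) = 1/4

1/8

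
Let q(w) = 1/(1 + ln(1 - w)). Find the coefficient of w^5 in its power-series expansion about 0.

Plug the Maclaurin series of the inner function into that of the outer and collect terms.

347/60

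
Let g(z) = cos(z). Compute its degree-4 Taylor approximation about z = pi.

-(z - pi)^4/24 + (z - pi)^2/2 - 1

Use the known series and substitute for the argument.
g(pi) = -1
g′(pi) = 0
g′′(pi) = 1
g′′′(pi) = 0
g^(4)(pi) = -1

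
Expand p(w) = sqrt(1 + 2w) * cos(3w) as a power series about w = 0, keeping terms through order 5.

Multiply the two series term by term and collect like powers.
[w^0] = 1;  [w^1] = 1;  [w^2] = -5;  [w^3] = -4;  [w^4] = 5;  [w^5] = 2.

2*w^5 + 5*w^4 - 4*w^3 - 5*w^2 + w + 1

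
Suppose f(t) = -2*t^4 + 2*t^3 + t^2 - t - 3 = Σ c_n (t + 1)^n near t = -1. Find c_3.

[(t + 1)^0] = -5;  [(t + 1)^1] = 11;  [(t + 1)^2] = -17;  [(t + 1)^3] = 10.

10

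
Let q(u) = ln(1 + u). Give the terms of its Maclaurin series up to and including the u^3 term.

q(0) = 0
q′(0) = 1
q′′(0) = -1
q′′′(0) = 2
The Taylor polynomial is Σ q^(k)(0)/k! · u^k.

u^3/3 - u^2/2 + u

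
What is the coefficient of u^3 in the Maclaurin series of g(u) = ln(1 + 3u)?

9

Differentiate repeatedly and evaluate at the center.
[u^0] = 0;  [u^1] = 3;  [u^2] = -9/2;  [u^3] = 9.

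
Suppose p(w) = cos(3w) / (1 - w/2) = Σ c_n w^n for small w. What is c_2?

-17/4

Write out both Maclaurin series and multiply, keeping only the needed powers.
So c_2 = p′′(0)/2! = -17/4.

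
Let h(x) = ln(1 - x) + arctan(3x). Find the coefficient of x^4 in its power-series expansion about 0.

-1/4

Add the two expansions coefficient-wise.
h(0) = 0
h′(0) = 2
h′′(0) = -1
h′′′(0) = -56
h^(4)(0) = -6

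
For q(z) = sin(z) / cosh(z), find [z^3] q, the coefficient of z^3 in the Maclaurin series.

-2/3

Write the quotient as an unknown series and match coefficients against numerator = denominator · series.
q(0) = 0
q′(0) = 1
q′′(0) = 0
q′′′(0) = -4
The Taylor polynomial is Σ q^(k)(0)/k! · z^k.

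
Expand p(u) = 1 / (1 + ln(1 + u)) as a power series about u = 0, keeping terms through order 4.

Write 1/(1+u) = 1 - u + u^2 - u^3 + ... and substitute the series for u.
p(0) = 1
p′(0) = -1
p′′(0) = 3
p′′′(0) = -14
p^(4)(0) = 88
The Taylor polynomial is Σ p^(k)(0)/k! · u^k.

11*u^4/3 - 7*u^3/3 + 3*u^2/2 - u + 1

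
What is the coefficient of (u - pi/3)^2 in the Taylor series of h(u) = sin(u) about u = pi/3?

h(pi/3) = sqrt(3)/2
h′(pi/3) = 1/2
h′′(pi/3) = -sqrt(3)/2
Dividing each by k! gives the coefficients c_0, ..., c_2.

-sqrt(3)/4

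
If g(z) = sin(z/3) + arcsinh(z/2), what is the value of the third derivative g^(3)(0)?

-35/216

Combine the two series term by term.
From the series, [z^3] g = -35/1296; multiply by 3! = 6 to get -35/216.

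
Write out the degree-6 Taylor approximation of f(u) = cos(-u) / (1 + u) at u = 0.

Multiply the two series term by term and collect like powers.

389*u^6/720 - 13*u^5/24 + 13*u^4/24 - u^3/2 + u^2/2 - u + 1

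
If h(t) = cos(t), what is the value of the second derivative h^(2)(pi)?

1

The coefficient of (t - pi)^2 in the expansion is 1/2, so h′′(pi) = 2! * (1/2) = 1.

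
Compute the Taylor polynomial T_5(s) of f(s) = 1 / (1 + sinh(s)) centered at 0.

-181*s^5/120 + 4*s^4/3 - 7*s^3/6 + s^2 - s + 1

Write 1/(1+u) = 1 - u + u^2 - u^3 + ... and substitute the series for u.
f(0) = 1
f′(0) = -1
f′′(0) = 2
f′′′(0) = -7
f^(4)(0) = 32
f^(5)(0) = -181
Then c_k = f^(k)(0)/k! gives each Taylor coefficient.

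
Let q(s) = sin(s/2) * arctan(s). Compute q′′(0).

Take the Cauchy product of the two expansions.
From the series, [s^2] q = 1/2; multiply by 2! = 2 to get 1.

1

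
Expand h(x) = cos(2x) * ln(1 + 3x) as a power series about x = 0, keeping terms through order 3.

3*x^3 - 9*x^2/2 + 3*x

Take the Cauchy product of the two expansions.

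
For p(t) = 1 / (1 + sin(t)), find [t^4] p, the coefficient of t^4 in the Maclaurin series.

Expand as Σ (-1)^k u^k with u equal to the inner function's series.
[t^0] = 1;  [t^1] = -1;  [t^2] = 1;  [t^3] = -5/6;  [t^4] = 2/3.

2/3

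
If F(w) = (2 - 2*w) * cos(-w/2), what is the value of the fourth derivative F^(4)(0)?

Multiply each power in the prefactor through the base expansion.
The coefficient of w^4 in the expansion is 1/192, so F^(4)(0) = 4! * (1/192) = 1/8.

1/8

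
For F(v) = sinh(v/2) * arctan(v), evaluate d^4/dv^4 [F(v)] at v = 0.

-7/2

Multiply the two series term by term and collect like powers.
From the series, [v^4] F = -7/48; multiply by 4! = 24 to get -7/2.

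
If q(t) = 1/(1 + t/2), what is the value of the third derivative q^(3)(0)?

The coefficient of t^3 in the expansion is -1/8, so q′′′(0) = 3! * (-1/8) = -3/4.

-3/4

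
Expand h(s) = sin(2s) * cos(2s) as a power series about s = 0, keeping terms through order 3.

Take the Cauchy product of the two expansions.
[s^0] = 0;  [s^1] = 2;  [s^2] = 0;  [s^3] = -16/3.

-16*s^3/3 + 2*s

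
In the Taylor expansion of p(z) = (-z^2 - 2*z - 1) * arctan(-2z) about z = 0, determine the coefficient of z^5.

Distribute the polynomial across the series and collect like powers.

56/15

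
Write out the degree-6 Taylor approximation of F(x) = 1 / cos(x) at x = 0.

Write the quotient as an unknown series and match coefficients against numerator = denominator · series.

61*x^6/720 + 5*x^4/24 + x^2/2 + 1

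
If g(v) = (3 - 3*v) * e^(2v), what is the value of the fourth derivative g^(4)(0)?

Multiply each power in the prefactor through the base expansion.
The coefficient of v^4 in the expansion is -2, so g^(4)(0) = 4! * (-2) = -48.

-48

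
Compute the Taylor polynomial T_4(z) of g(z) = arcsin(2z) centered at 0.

4*z^3/3 + 2*z

Apply the Taylor formula c_k = f^(k)(a)/k!.
[z^0] = 0;  [z^1] = 2;  [z^2] = 0;  [z^3] = 4/3;  [z^4] = 0.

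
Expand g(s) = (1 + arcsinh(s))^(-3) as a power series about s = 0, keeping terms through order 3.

-19*s^3/2 + 6*s^2 - 3*s + 1

Compose series: expand the inner function first, then feed it into the outer expansion.
g(0) = 1
g′(0) = -3
g′′(0) = 12
g′′′(0) = -57
Then c_k = g^(k)(0)/k! gives each Taylor coefficient.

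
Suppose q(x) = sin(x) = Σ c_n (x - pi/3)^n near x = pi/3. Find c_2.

Apply the Taylor formula c_k = f^(k)(a)/k!.
So c_2 = q′′(pi/3)/2! = -sqrt(3)/4.

-sqrt(3)/4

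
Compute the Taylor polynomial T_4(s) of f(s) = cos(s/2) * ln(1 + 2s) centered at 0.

Multiply the two series term by term and collect like powers.

-15*s^4/4 + 29*s^3/12 - 2*s^2 + 2*s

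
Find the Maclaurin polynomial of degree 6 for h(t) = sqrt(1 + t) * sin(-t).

-27*t^6/1280 + 19*t^5/1920 + t^4/48 + 7*t^3/24 - t^2/2 - t

Write out both Maclaurin series and multiply, keeping only the needed powers.
h(0) = 0
h′(0) = -1
h′′(0) = -1
h′′′(0) = 7/4
h^(4)(0) = 1/2
h^(5)(0) = 19/16
h^(6)(0) = -243/16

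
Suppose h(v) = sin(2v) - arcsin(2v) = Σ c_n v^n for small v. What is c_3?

Expand each term separately and add.
h(0) = 0
h′(0) = 0
h′′(0) = 0
h′′′(0) = -16

-8/3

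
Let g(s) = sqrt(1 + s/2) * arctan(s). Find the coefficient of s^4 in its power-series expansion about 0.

-29/384

Write out both Maclaurin series and multiply, keeping only the needed powers.
g(0) = 0
g′(0) = 1
g′′(0) = 1/2
g′′′(0) = -35/16
g^(4)(0) = -29/16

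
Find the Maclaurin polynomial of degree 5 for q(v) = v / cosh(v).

5*v^5/24 - v^3/2 + v

Write the quotient as an unknown series and match coefficients against numerator = denominator · series.
q(0) = 0
q′(0) = 1
q′′(0) = 0
q′′′(0) = -3
q^(4)(0) = 0
q^(5)(0) = 25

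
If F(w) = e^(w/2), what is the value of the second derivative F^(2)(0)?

1/4

The coefficient of w^2 in the expansion is 1/8, so F′′(0) = 2! * (1/8) = 1/4.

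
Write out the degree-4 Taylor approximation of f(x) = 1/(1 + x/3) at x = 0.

[x^0] = 1;  [x^1] = -1/3;  [x^2] = 1/9;  [x^3] = -1/27;  [x^4] = 1/81.

x^4/81 - x^3/27 + x^2/9 - x/3 + 1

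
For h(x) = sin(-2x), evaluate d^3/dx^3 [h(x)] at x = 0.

8

Apply the Taylor formula c_k = f^(k)(a)/k!.
From the series, [x^3] h = 4/3; multiply by 3! = 6 to get 8.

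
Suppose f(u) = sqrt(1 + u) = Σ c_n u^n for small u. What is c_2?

-1/8

Apply the Taylor formula c_k = f^(k)(a)/k!.
f(0) = 1
f′(0) = 1/2
f′′(0) = -1/4
So c_2 = f′′(0)/2! = -1/8.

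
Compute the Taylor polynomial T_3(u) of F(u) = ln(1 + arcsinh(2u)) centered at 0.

Substitute the inner expansion into the outer series and collect powers.

4*u^3/3 - 2*u^2 + 2*u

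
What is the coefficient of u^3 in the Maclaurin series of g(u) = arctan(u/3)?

[u^0] = 0;  [u^1] = 1/3;  [u^2] = 0;  [u^3] = -1/81.

-1/81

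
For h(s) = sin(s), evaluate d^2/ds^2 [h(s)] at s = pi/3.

-sqrt(3)/2

Differentiate repeatedly and evaluate at the center.
From the series, [(s - pi/3)^2] h = -sqrt(3)/4; multiply by 2! = 2 to get -sqrt(3)/2.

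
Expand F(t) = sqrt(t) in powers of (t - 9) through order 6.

-7*(t - 9)^6/60466176 + 7*(t - 9)^5/5038848 - 5*(t - 9)^4/279936 + (t - 9)^3/3888 - (t - 9)^2/216 + (t - 9)/6 + 3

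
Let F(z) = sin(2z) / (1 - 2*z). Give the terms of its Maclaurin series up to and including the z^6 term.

808*z^6/15 + 404*z^5/15 + 40*z^4/3 + 20*z^3/3 + 4*z^2 + 2*z

Use 1/(1 - r) = Σ r^k on the denominator, then take the Cauchy product.
F(0) = 0
F′(0) = 2
F′′(0) = 8
F′′′(0) = 40
F^(4)(0) = 320
F^(5)(0) = 3232
F^(6)(0) = 38784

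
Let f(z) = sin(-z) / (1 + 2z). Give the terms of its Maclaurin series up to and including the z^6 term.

Take the Cauchy product of the two expansions.
f(0) = 0
f′(0) = -1
f′′(0) = 4
f′′′(0) = -23
f^(4)(0) = 184
f^(5)(0) = -1841
f^(6)(0) = 22092
The Taylor polynomial is Σ f^(k)(0)/k! · z^k.

1841*z^6/60 - 1841*z^5/120 + 23*z^4/3 - 23*z^3/6 + 2*z^2 - z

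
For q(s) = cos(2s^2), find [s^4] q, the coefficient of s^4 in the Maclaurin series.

-2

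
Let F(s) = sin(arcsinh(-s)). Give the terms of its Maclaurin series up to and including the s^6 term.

-s^5/6 + s^3/3 - s

Let u equal the inner series; expand the outer function in u and truncate.
F(0) = 0
F′(0) = -1
F′′(0) = 0
F′′′(0) = 2
F^(4)(0) = 0
F^(5)(0) = -20
F^(6)(0) = 0
Dividing each by k! gives the coefficients c_0, ..., c_6.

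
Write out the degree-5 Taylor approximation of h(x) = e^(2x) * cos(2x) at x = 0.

Multiply the two series term by term and collect like powers.
[x^0] = 1;  [x^1] = 2;  [x^2] = 0;  [x^3] = -8/3;  [x^4] = -8/3;  [x^5] = -16/15.

-16*x^5/15 - 8*x^4/3 - 8*x^3/3 + 2*x + 1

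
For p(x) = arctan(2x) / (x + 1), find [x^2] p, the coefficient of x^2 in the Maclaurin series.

-2

Use 1/(1 - r) = Σ r^k on the denominator, then take the Cauchy product.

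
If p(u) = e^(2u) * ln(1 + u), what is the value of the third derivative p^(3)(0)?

8

Write out both Maclaurin series and multiply, keeping only the needed powers.
From the series, [u^3] p = 4/3; multiply by 3! = 6 to get 8.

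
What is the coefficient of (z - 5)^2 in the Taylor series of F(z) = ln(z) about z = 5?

-1/50

F(5) = ln(5)
F′(5) = 1/5
F′′(5) = -1/25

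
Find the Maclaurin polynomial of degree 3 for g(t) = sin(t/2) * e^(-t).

Take the Cauchy product of the two expansions.
g(0) = 0
g′(0) = 1/2
g′′(0) = -1
g′′′(0) = 11/8

11*t^3/48 - t^2/2 + t/2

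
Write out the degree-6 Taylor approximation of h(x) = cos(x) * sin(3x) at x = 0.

Take the Cauchy product of the two expansions.
[x^0] = 0;  [x^1] = 3;  [x^2] = 0;  [x^3] = -6;  [x^4] = 0;  [x^5] = 22/5;  [x^6] = 0.

22*x^5/5 - 6*x^3 + 3*x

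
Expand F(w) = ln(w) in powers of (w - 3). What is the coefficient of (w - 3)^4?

Use the known series and substitute for the argument.
F(3) = ln(3)
F′(3) = 1/3
F′′(3) = -1/9
F′′′(3) = 2/27
F^(4)(3) = -2/27
So c_4 = F^(4)(3)/4! = -1/324.

-1/324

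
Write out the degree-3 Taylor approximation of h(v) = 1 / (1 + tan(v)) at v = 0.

Write 1/(1+u) = 1 - u + u^2 - u^3 + ... and substitute the series for u.
[v^0] = 1;  [v^1] = -1;  [v^2] = 1;  [v^3] = -4/3.

-4*v^3/3 + v^2 - v + 1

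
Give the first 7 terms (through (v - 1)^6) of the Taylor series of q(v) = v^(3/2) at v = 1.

7*(v - 1)^6/1024 - 3*(v - 1)^5/256 + 3*(v - 1)^4/128 - (v - 1)^3/16 + 3*(v - 1)^2/8 + 3*(v - 1)/2 + 1

q(1) = 1
q′(1) = 3/2
q′′(1) = 3/4
q′′′(1) = -3/8
q^(4)(1) = 9/16
q^(5)(1) = -45/32
q^(6)(1) = 315/64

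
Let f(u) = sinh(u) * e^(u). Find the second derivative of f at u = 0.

Take the Cauchy product of the two expansions.
The coefficient of u^2 in the expansion is 1, so f′′(0) = 2! * (1) = 2.

2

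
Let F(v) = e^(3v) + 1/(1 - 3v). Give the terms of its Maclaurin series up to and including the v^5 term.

Combine the two series term by term.
[v^0] = 2;  [v^1] = 6;  [v^2] = 27/2;  [v^3] = 63/2;  [v^4] = 675/8;  [v^5] = 9801/40.

9801*v^5/40 + 675*v^4/8 + 63*v^3/2 + 27*v^2/2 + 6*v + 2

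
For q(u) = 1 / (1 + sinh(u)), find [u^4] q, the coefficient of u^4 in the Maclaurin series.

4/3

Write 1/(1+u) = 1 - u + u^2 - u^3 + ... and substitute the series for u.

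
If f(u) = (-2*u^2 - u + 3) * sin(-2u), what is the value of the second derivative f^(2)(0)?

Shift and add copies of the series according to the polynomial's terms.
The coefficient of u^2 in the expansion is 2, so f′′(0) = 2! * (2) = 4.

4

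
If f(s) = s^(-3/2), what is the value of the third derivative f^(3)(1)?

-105/8

Compute the successive derivatives at the expansion point and divide by k!.
The coefficient of (s - 1)^3 in the expansion is -35/16, so f′′′(1) = 3! * (-35/16) = -105/8.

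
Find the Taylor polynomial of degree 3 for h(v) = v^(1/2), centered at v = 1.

(v - 1)^3/16 - (v - 1)^2/8 + (v - 1)/2 + 1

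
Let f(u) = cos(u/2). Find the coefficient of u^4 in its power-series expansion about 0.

f(0) = 1
f′(0) = 0
f′′(0) = -1/4
f′′′(0) = 0
f^(4)(0) = 1/16

1/384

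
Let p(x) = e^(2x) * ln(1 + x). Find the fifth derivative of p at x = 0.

44

Expand each factor separately, then convolve coefficients.
The coefficient of x^5 in the expansion is 11/30, so p^(5)(0) = 5! * (11/30) = 44.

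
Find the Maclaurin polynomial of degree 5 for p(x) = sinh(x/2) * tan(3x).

Take the Cauchy product of the two expansions.
p(0) = 0
p′(0) = 0
p′′(0) = 3
p′′′(0) = 0
p^(4)(0) = 219/2
p^(5)(0) = 0

73*x^4/16 + 3*x^2/2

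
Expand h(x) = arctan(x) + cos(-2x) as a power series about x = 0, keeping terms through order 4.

2*x^4/3 - x^3/3 - 2*x^2 + x + 1

Expand each term separately and add.
h(0) = 1
h′(0) = 1
h′′(0) = -4
h′′′(0) = -2
h^(4)(0) = 16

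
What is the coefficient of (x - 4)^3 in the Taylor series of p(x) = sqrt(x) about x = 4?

p(4) = 2
p′(4) = 1/4
p′′(4) = -1/32
p′′′(4) = 3/256
Then c_k = p^(k)(4)/k! gives each Taylor coefficient.

1/512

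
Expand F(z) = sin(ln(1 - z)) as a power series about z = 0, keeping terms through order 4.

-z^3/6 - z^2/2 - z

Plug the Maclaurin series of the inner function into that of the outer and collect terms.
F(0) = 0
F′(0) = -1
F′′(0) = -1
F′′′(0) = -1
F^(4)(0) = 0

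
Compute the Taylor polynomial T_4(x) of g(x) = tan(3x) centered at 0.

9*x^3 + 3*x

g(0) = 0
g′(0) = 3
g′′(0) = 0
g′′′(0) = 54
g^(4)(0) = 0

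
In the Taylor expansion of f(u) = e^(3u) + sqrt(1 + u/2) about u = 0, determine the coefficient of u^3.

Combine the two series term by term.
[u^0] = 2;  [u^1] = 13/4;  [u^2] = 143/32;  [u^3] = 577/128.

577/128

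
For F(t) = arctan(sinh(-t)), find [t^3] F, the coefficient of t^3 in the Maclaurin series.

1/6

Let u equal the inner series; expand the outer function in u and truncate.
[t^0] = 0;  [t^1] = -1;  [t^2] = 0;  [t^3] = 1/6.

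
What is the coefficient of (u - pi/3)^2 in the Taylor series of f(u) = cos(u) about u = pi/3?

Compute the successive derivatives at the expansion point and divide by k!.
f(pi/3) = 1/2
f′(pi/3) = -sqrt(3)/2
f′′(pi/3) = -1/2
Then c_k = f^(k)(pi/3)/k! gives each Taylor coefficient.

-1/4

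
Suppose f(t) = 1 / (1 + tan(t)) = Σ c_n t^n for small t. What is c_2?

1

Write 1/(1+u) = 1 - u + u^2 - u^3 + ... and substitute the series for u.
[t^0] = 1;  [t^1] = -1;  [t^2] = 1.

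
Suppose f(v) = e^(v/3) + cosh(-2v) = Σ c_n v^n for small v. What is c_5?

Add the two expansions coefficient-wise.
f(0) = 2
f′(0) = 1/3
f′′(0) = 37/9
f′′′(0) = 1/27
f^(4)(0) = 1297/81
f^(5)(0) = 1/243
So c_5 = f^(5)(0)/5! = 1/29160.

1/29160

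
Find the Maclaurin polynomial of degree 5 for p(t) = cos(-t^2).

1 - t^4/2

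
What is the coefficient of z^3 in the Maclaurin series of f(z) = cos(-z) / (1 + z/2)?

1/8

Write out both Maclaurin series and multiply, keeping only the needed powers.
f(0) = 1
f′(0) = -1/2
f′′(0) = -1/2
f′′′(0) = 3/4
Dividing each by k! gives the coefficients c_0, ..., c_3.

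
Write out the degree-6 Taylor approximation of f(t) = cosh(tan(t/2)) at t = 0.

59*t^6/15360 + 3*t^4/128 + t^2/8 + 1

Compose series: expand the inner function first, then feed it into the outer expansion.
f(0) = 1
f′(0) = 0
f′′(0) = 1/4
f′′′(0) = 0
f^(4)(0) = 9/16
f^(5)(0) = 0
f^(6)(0) = 177/64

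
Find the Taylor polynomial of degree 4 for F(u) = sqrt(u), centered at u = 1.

Differentiate repeatedly and evaluate at the center.
F(1) = 1
F′(1) = 1/2
F′′(1) = -1/4
F′′′(1) = 3/8
F^(4)(1) = -15/16

-5*(u - 1)^4/128 + (u - 1)^3/16 - (u - 1)^2/8 + (u - 1)/2 + 1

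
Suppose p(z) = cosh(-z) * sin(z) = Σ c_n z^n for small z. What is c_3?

1/3

Write out both Maclaurin series and multiply, keeping only the needed powers.
[z^0] = 0;  [z^1] = 1;  [z^2] = 0;  [z^3] = 1/3.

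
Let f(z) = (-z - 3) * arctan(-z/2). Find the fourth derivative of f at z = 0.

Distribute the polynomial across the series and collect like powers.
From the series, [z^4] f = -1/24; multiply by 4! = 24 to get -1.

-1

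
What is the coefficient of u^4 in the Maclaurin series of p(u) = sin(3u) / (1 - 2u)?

Expand each factor separately, then convolve coefficients.

15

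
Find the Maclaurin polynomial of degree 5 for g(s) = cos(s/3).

s^4/1944 - s^2/18 + 1

g(0) = 1
g′(0) = 0
g′′(0) = -1/9
g′′′(0) = 0
g^(4)(0) = 1/81
g^(5)(0) = 0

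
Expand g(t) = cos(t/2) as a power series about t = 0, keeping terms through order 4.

g(0) = 1
g′(0) = 0
g′′(0) = -1/4
g′′′(0) = 0
g^(4)(0) = 1/16
Then c_k = g^(k)(0)/k! gives each Taylor coefficient.

t^4/384 - t^2/8 + 1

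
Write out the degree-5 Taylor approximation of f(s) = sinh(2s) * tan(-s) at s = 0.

Expand each factor separately, then convolve coefficients.
f(0) = 0
f′(0) = 0
f′′(0) = -4
f′′′(0) = 0
f^(4)(0) = -48
f^(5)(0) = 0
Dividing each by k! gives the coefficients c_0, ..., c_5.

-2*s^4 - 2*s^2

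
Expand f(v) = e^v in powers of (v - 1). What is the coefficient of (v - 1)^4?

e/24

f(1) = e
f′(1) = e
f′′(1) = e
f′′′(1) = e
f^(4)(1) = e
So c_4 = f^(4)(1)/4! = e/24.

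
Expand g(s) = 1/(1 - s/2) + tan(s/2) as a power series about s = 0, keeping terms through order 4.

s^4/16 + s^3/6 + s^2/4 + s + 1

Add the two expansions coefficient-wise.
g(0) = 1
g′(0) = 1
g′′(0) = 1/2
g′′′(0) = 1
g^(4)(0) = 3/2
Dividing each by k! gives the coefficients c_0, ..., c_4.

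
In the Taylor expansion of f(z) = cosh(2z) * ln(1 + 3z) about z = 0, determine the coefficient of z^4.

Write out both Maclaurin series and multiply, keeping only the needed powers.
[z^0] = 0;  [z^1] = 3;  [z^2] = -9/2;  [z^3] = 15;  [z^4] = -117/4.
So c_4 = f^(4)(0)/4! = -117/4.

-117/4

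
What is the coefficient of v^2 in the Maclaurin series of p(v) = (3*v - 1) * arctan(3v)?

Shift and add copies of the series according to the polynomial's terms.
[v^0] = 0;  [v^1] = -3;  [v^2] = 9.

9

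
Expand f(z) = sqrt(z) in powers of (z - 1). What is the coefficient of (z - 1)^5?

7/256

[(z - 1)^0] = 1;  [(z - 1)^1] = 1/2;  [(z - 1)^2] = -1/8;  [(z - 1)^3] = 1/16;  [(z - 1)^4] = -5/128;  [(z - 1)^5] = 7/256.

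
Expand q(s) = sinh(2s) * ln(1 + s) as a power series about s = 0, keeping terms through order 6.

Take the Cauchy product of the two expansions.

10*s^6/9 - 7*s^5/6 + 2*s^4 - s^3 + 2*s^2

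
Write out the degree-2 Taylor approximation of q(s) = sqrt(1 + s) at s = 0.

-s^2/8 + s/2 + 1

q(0) = 1
q′(0) = 1/2
q′′(0) = -1/4
Then c_k = q^(k)(0)/k! gives each Taylor coefficient.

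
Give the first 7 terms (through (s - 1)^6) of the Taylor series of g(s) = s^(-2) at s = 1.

7*(s - 1)^6 - 6*(s - 1)^5 + 5*(s - 1)^4 - 4*(s - 1)^3 + 3*(s - 1)^2 - 2*(s - 1) + 1

Compute the successive derivatives at the expansion point and divide by k!.
g(1) = 1
g′(1) = -2
g′′(1) = 6
g′′′(1) = -24
g^(4)(1) = 120
g^(5)(1) = -720
g^(6)(1) = 5040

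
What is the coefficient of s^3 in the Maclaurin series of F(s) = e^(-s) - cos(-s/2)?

-1/6

Combine the two series term by term.
F(0) = 0
F′(0) = -1
F′′(0) = 5/4
F′′′(0) = -1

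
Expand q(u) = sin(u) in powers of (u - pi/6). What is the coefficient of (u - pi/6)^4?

q(pi/6) = 1/2
q′(pi/6) = sqrt(3)/2
q′′(pi/6) = -1/2
q′′′(pi/6) = -sqrt(3)/2
q^(4)(pi/6) = 1/2

1/48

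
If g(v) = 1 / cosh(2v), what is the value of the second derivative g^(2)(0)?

Divide the numerator series by the denominator series (power-series long division).
The coefficient of v^2 in the expansion is -2, so g′′(0) = 2! * (-2) = -4.

-4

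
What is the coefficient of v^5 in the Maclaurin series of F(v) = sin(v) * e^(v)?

Expand each factor separately, then convolve coefficients.
[v^0] = 0;  [v^1] = 1;  [v^2] = 1;  [v^3] = 1/3;  [v^4] = 0;  [v^5] = -1/30.

-1/30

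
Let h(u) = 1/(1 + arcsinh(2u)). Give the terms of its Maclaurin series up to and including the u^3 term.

-20*u^3/3 + 4*u^2 - 2*u + 1

Let u equal the inner series; expand the outer function in u and truncate.
h(0) = 1
h′(0) = -2
h′′(0) = 8
h′′′(0) = -40
Dividing each by k! gives the coefficients c_0, ..., c_3.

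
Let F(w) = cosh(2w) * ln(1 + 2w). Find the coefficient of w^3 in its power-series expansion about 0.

20/3

Write out both Maclaurin series and multiply, keeping only the needed powers.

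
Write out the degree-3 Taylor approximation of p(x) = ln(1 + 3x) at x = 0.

[x^0] = 0;  [x^1] = 3;  [x^2] = -9/2;  [x^3] = 9.

9*x^3 - 9*x^2/2 + 3*x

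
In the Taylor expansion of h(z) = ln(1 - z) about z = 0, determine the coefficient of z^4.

Compute the successive derivatives at the expansion point and divide by k!.
h(0) = 0
h′(0) = -1
h′′(0) = -1
h′′′(0) = -2
h^(4)(0) = -6
The Taylor polynomial is Σ h^(k)(0)/k! · z^k.

-1/4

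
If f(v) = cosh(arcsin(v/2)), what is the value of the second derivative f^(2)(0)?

1/4

Let u equal the inner series; expand the outer function in u and truncate.
From the series, [v^2] f = 1/8; multiply by 2! = 2 to get 1/4.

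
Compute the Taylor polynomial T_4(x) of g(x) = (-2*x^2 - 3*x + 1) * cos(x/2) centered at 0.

Shift and add copies of the series according to the polynomial's terms.
[x^0] = 1;  [x^1] = -3;  [x^2] = -17/8;  [x^3] = 3/8;  [x^4] = 97/384.

97*x^4/384 + 3*x^3/8 - 17*x^2/8 - 3*x + 1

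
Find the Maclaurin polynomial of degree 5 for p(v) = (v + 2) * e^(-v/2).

v^5/480 - v^4/64 + v^3/12 - v^2/4 + 2

Shift and add copies of the series according to the polynomial's terms.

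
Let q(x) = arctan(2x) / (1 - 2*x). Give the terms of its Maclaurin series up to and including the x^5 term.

416*x^5/15 + 32*x^4/3 + 16*x^3/3 + 4*x^2 + 2*x

Use 1/(1 - r) = Σ r^k on the denominator, then take the Cauchy product.
[x^0] = 0;  [x^1] = 2;  [x^2] = 4;  [x^3] = 16/3;  [x^4] = 32/3;  [x^5] = 416/15.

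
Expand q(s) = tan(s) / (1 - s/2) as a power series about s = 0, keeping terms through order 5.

Take the Cauchy product of the two expansions.
q(0) = 0
q′(0) = 1
q′′(0) = 1
q′′′(0) = 7/2
q^(4)(0) = 7
q^(5)(0) = 67/2
Dividing each by k! gives the coefficients c_0, ..., c_5.

67*s^5/240 + 7*s^4/24 + 7*s^3/12 + s^2/2 + s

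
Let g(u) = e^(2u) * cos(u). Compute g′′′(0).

Write out both Maclaurin series and multiply, keeping only the needed powers.
The coefficient of u^3 in the expansion is 1/3, so g′′′(0) = 3! * (1/3) = 2.

2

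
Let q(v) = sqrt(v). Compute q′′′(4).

3/256

Use the known series and substitute for the argument.
From the series, [(v - 4)^3] q = 1/512; multiply by 3! = 6 to get 3/256.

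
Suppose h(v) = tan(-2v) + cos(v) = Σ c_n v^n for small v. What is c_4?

1/24

Add the two expansions coefficient-wise.
h(0) = 1
h′(0) = -2
h′′(0) = -1
h′′′(0) = -16
h^(4)(0) = 1
So c_4 = h^(4)(0)/4! = 1/24.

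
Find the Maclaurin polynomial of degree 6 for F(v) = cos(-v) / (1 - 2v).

40439*v^6/720 + 337*v^5/12 + 337*v^4/24 + 7*v^3 + 7*v^2/2 + 2*v + 1

Write out both Maclaurin series and multiply, keeping only the needed powers.
F(0) = 1
F′(0) = 2
F′′(0) = 7
F′′′(0) = 42
F^(4)(0) = 337
F^(5)(0) = 3370
F^(6)(0) = 40439
Dividing each by k! gives the coefficients c_0, ..., c_6.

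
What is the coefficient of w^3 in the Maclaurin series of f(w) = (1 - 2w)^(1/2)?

-1/2

Use the known series and substitute for the argument.
[w^0] = 1;  [w^1] = -1;  [w^2] = -1/2;  [w^3] = -1/2.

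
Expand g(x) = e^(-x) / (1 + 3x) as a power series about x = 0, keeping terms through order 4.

Expand each factor separately, then convolve coefficients.
[x^0] = 1;  [x^1] = -4;  [x^2] = 25/2;  [x^3] = -113/3;  [x^4] = 2713/24.

2713*x^4/24 - 113*x^3/3 + 25*x^2/2 - 4*x + 1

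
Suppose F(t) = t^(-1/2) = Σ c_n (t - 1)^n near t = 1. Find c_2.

3/8

F(1) = 1
F′(1) = -1/2
F′′(1) = 3/4
The Taylor polynomial is Σ F^(k)(1)/k! · (t - 1)^k.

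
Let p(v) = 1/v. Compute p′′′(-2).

Use the known series and substitute for the argument.
The coefficient of (v + 2)^3 in the expansion is -1/16, so p′′′(-2) = 3! * (-1/16) = -3/8.

-3/8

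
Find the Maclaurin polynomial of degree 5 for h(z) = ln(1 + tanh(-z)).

Substitute the inner expansion into the outer series and collect powers.
[z^0] = 0;  [z^1] = -1;  [z^2] = -1/2;  [z^3] = 0;  [z^4] = 1/12;  [z^5] = 0.

z^4/12 - z^2/2 - z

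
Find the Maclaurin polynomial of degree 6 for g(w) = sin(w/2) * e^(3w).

10*2^(116/459)*3^(113/459)*5^(2/153)*7^(245/459)*w^6/49 + 6121*w^5/3840 + 35*w^4/16 + 107*w^3/48 + 3*w^2/2 + w/2

Multiply the two series term by term and collect like powers.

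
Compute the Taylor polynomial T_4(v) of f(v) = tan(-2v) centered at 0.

[v^0] = 0;  [v^1] = -2;  [v^2] = 0;  [v^3] = -8/3;  [v^4] = 0.

-8*v^3/3 - 2*v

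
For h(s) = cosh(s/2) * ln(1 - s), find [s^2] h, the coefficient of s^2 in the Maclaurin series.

Take the Cauchy product of the two expansions.

-1/2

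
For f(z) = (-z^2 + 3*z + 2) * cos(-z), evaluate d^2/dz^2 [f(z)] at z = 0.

Distribute the polynomial across the series and collect like powers.
From the series, [z^2] f = -2; multiply by 2! = 2 to get -4.

-4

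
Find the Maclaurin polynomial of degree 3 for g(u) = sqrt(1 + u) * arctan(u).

Multiply the two series term by term and collect like powers.

-11*u^3/24 + u^2/2 + u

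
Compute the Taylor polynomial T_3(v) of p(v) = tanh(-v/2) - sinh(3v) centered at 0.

-107*v^3/24 - 7*v/2

Expand each term separately and add.
p(0) = 0
p′(0) = -7/2
p′′(0) = 0
p′′′(0) = -107/4
The Taylor polynomial is Σ p^(k)(0)/k! · v^k.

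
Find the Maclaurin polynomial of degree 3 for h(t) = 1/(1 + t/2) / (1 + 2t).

-85*t^3/8 + 21*t^2/4 - 5*t/2 + 1

Multiply the two series term by term and collect like powers.
h(0) = 1
h′(0) = -5/2
h′′(0) = 21/2
h′′′(0) = -255/4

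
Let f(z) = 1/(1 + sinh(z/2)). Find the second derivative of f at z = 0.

Let u equal the inner series; expand the outer function in u and truncate.
From the series, [z^2] f = 1/4; multiply by 2! = 2 to get 1/2.

1/2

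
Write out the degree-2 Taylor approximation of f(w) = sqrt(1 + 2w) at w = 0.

-w^2/2 + w + 1

f(0) = 1
f′(0) = 1
f′′(0) = -1
Then c_k = f^(k)(0)/k! gives each Taylor coefficient.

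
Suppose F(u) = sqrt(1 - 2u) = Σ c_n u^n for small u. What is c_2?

-1/2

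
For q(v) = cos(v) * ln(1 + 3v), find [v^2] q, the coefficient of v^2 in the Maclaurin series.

Expand each factor separately, then convolve coefficients.

-9/2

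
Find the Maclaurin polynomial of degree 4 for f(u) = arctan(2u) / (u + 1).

Multiply the numerator's expansion by the denominator's geometric series.
f(0) = 0
f′(0) = 2
f′′(0) = -4
f′′′(0) = -4
f^(4)(0) = 16

2*u^4/3 - 2*u^3/3 - 2*u^2 + 2*u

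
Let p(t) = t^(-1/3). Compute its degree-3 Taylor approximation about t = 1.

-14*(t - 1)^3/81 + 2*(t - 1)^2/9 - (t - 1)/3 + 1

p(1) = 1
p′(1) = -1/3
p′′(1) = 4/9
p′′′(1) = -28/27
The Taylor polynomial is Σ p^(k)(1)/k! · (t - 1)^k.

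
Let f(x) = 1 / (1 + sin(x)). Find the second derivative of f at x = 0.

2

Write 1/(1+u) = 1 - u + u^2 - u^3 + ... and substitute the series for u.
From the series, [x^2] f = 1; multiply by 2! = 2 to get 2.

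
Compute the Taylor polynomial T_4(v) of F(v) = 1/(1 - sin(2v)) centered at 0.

32*v^4/3 + 20*v^3/3 + 4*v^2 + 2*v + 1

Compose series: expand the inner function first, then feed it into the outer expansion.
[v^0] = 1;  [v^1] = 2;  [v^2] = 4;  [v^3] = 20/3;  [v^4] = 32/3.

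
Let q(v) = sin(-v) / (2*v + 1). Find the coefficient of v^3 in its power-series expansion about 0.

Multiply the numerator's expansion by the denominator's geometric series.
q(0) = 0
q′(0) = -1
q′′(0) = 4
q′′′(0) = -23
So c_3 = q′′′(0)/3! = -23/6.

-23/6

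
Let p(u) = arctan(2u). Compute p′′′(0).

-16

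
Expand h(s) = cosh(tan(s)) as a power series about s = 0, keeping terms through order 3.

s^2/2 + 1

Let u equal the inner series; expand the outer function in u and truncate.
[s^0] = 1;  [s^1] = 0;  [s^2] = 1/2;  [s^3] = 0.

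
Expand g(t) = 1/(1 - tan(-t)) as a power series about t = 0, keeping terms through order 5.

Substitute the inner expansion into the outer series and collect powers.
g(0) = 1
g′(0) = -1
g′′(0) = 2
g′′′(0) = -8
g^(4)(0) = 40
g^(5)(0) = -256
Dividing each by k! gives the coefficients c_0, ..., c_5.

-32*t^5/15 + 5*t^4/3 - 4*t^3/3 + t^2 - t + 1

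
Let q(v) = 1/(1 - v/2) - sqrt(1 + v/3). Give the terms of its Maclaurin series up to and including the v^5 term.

1937*v^5/62208 + 653*v^4/10368 + 53*v^3/432 + 19*v^2/72 + v/3

Add the two expansions coefficient-wise.
q(0) = 0
q′(0) = 1/3
q′′(0) = 19/36
q′′′(0) = 53/72
q^(4)(0) = 653/432
q^(5)(0) = 9685/2592
Dividing each by k! gives the coefficients c_0, ..., c_5.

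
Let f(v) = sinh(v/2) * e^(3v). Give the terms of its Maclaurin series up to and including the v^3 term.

109*v^3/48 + 3*v^2/2 + v/2

Write out both Maclaurin series and multiply, keeping only the needed powers.
f(0) = 0
f′(0) = 1/2
f′′(0) = 3
f′′′(0) = 109/8
Dividing each by k! gives the coefficients c_0, ..., c_3.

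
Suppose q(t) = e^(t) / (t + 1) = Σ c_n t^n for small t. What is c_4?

3/8

Use 1/(1 - r) = Σ r^k on the denominator, then take the Cauchy product.
q(0) = 1
q′(0) = 0
q′′(0) = 1
q′′′(0) = -2
q^(4)(0) = 9
So c_4 = q^(4)(0)/4! = 3/8.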